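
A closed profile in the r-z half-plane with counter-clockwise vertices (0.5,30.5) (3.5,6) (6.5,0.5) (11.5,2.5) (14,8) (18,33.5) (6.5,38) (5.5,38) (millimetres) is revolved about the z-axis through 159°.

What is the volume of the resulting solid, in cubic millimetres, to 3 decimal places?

Profile (r,z), 8 vertices: (0.5,30.5) (3.5,6) (6.5,0.5) (11.5,2.5) (14,8) (18,33.5) (6.5,38) (5.5,38)
edge 0: (0.5,30.5)→(3.5,6)  cross = 0.5·6 − 3.5·30.5 = -103.7500; (r_i+r_j)·cross = 4·-103.7500 = -415.0000
edge 1: (3.5,6)→(6.5,0.5)  cross = 3.5·0.5 − 6.5·6 = -37.2500; (r_i+r_j)·cross = 10·-37.2500 = -372.5000
edge 2: (6.5,0.5)→(11.5,2.5)  cross = 6.5·2.5 − 11.5·0.5 = 10.5000; (r_i+r_j)·cross = 18·10.5000 = 189.0000
edge 3: (11.5,2.5)→(14,8)  cross = 11.5·8 − 14·2.5 = 57.0000; (r_i+r_j)·cross = 25.5·57.0000 = 1453.5000
edge 4: (14,8)→(18,33.5)  cross = 14·33.5 − 18·8 = 325.0000; (r_i+r_j)·cross = 32·325.0000 = 10400.0000
edge 5: (18,33.5)→(6.5,38)  cross = 18·38 − 6.5·33.5 = 466.2500; (r_i+r_j)·cross = 24.5·466.2500 = 11423.1250
edge 6: (6.5,38)→(5.5,38)  cross = 6.5·38 − 5.5·38 = 38.0000; (r_i+r_j)·cross = 12·38.0000 = 456.0000
edge 7: (5.5,38)→(0.5,30.5)  cross = 5.5·30.5 − 0.5·38 = 148.7500; (r_i+r_j)·cross = 6·148.7500 = 892.5000
Σcross = 904.5000 → A = |Σcross|/2 = 452.2500 mm²
Σ(r_i+r_j)·cross = 24026.6250 → first moment M = |Σ|/6 = 4004.4375
R_c = M/A = 4004.4375/452.2500 = 8.8545 mm
θ = 159° = 2.775074 rad
V = θ·R_c·A = 2.775074·8.8545·452.2500 = 11112.608 mm³

Volume = 11112.608 mm³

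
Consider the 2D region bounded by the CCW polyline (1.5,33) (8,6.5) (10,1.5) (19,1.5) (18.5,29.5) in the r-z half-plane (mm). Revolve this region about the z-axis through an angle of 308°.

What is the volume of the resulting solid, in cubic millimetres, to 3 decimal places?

Volume = 24676.085 mm³

Profile (r,z), 5 vertices: (1.5,33) (8,6.5) (10,1.5) (19,1.5) (18.5,29.5)
edge 0: (1.5,33)→(8,6.5)  cross = 1.5·6.5 − 8·33 = -254.2500; (r_i+r_j)·cross = 9.5·-254.2500 = -2415.3750
edge 1: (8,6.5)→(10,1.5)  cross = 8·1.5 − 10·6.5 = -53.0000; (r_i+r_j)·cross = 18·-53.0000 = -954.0000
edge 2: (10,1.5)→(19,1.5)  cross = 10·1.5 − 19·1.5 = -13.5000; (r_i+r_j)·cross = 29·-13.5000 = -391.5000
edge 3: (19,1.5)→(18.5,29.5)  cross = 19·29.5 − 18.5·1.5 = 532.7500; (r_i+r_j)·cross = 37.5·532.7500 = 19978.1250
edge 4: (18.5,29.5)→(1.5,33)  cross = 18.5·33 − 1.5·29.5 = 566.2500; (r_i+r_j)·cross = 20·566.2500 = 11325.0000
Σcross = 778.2500 → A = |Σcross|/2 = 389.1250 mm²
Σ(r_i+r_j)·cross = 27542.2500 → first moment M = |Σ|/6 = 4590.3750
R_c = M/A = 4590.3750/389.1250 = 11.7967 mm
θ = 308° = 5.375614 rad
V = θ·R_c·A = 5.375614·11.7967·389.1250 = 24676.085 mm³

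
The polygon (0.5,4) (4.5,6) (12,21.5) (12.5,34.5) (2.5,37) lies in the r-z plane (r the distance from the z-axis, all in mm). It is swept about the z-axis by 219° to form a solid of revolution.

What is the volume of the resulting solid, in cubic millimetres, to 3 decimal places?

Profile (r,z), 5 vertices: (0.5,4) (4.5,6) (12,21.5) (12.5,34.5) (2.5,37)
edge 0: (0.5,4)→(4.5,6)  cross = 0.5·6 − 4.5·4 = -15.0000; (r_i+r_j)·cross = 5·-15.0000 = -75.0000
edge 1: (4.5,6)→(12,21.5)  cross = 4.5·21.5 − 12·6 = 24.7500; (r_i+r_j)·cross = 16.5·24.7500 = 408.3750
edge 2: (12,21.5)→(12.5,34.5)  cross = 12·34.5 − 12.5·21.5 = 145.2500; (r_i+r_j)·cross = 24.5·145.2500 = 3558.6250
edge 3: (12.5,34.5)→(2.5,37)  cross = 12.5·37 − 2.5·34.5 = 376.2500; (r_i+r_j)·cross = 15·376.2500 = 5643.7500
edge 4: (2.5,37)→(0.5,4)  cross = 2.5·4 − 0.5·37 = -8.5000; (r_i+r_j)·cross = 3·-8.5000 = -25.5000
Σcross = 522.7500 → A = |Σcross|/2 = 261.3750 mm²
Σ(r_i+r_j)·cross = 9510.2500 → first moment M = |Σ|/6 = 1585.0417
R_c = M/A = 1585.0417/261.3750 = 6.0642 mm
θ = 219° = 3.822271 rad
V = θ·R_c·A = 3.822271·6.0642·261.3750 = 6058.459 mm³

Volume = 6058.459 mm³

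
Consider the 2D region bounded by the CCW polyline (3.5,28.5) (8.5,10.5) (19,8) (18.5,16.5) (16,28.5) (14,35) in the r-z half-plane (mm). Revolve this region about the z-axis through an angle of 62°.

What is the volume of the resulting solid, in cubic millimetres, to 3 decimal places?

Volume = 3404.097 mm³

Profile (r,z), 6 vertices: (3.5,28.5) (8.5,10.5) (19,8) (18.5,16.5) (16,28.5) (14,35)
edge 0: (3.5,28.5)→(8.5,10.5)  cross = 3.5·10.5 − 8.5·28.5 = -205.5000; (r_i+r_j)·cross = 12·-205.5000 = -2466.0000
edge 1: (8.5,10.5)→(19,8)  cross = 8.5·8 − 19·10.5 = -131.5000; (r_i+r_j)·cross = 27.5·-131.5000 = -3616.2500
edge 2: (19,8)→(18.5,16.5)  cross = 19·16.5 − 18.5·8 = 165.5000; (r_i+r_j)·cross = 37.5·165.5000 = 6206.2500
edge 3: (18.5,16.5)→(16,28.5)  cross = 18.5·28.5 − 16·16.5 = 263.2500; (r_i+r_j)·cross = 34.5·263.2500 = 9082.1250
edge 4: (16,28.5)→(14,35)  cross = 16·35 − 14·28.5 = 161.0000; (r_i+r_j)·cross = 30·161.0000 = 4830.0000
edge 5: (14,35)→(3.5,28.5)  cross = 14·28.5 − 3.5·35 = 276.5000; (r_i+r_j)·cross = 17.5·276.5000 = 4838.7500
Σcross = 529.2500 → A = |Σcross|/2 = 264.6250 mm²
Σ(r_i+r_j)·cross = 18874.8750 → first moment M = |Σ|/6 = 3145.8125
R_c = M/A = 3145.8125/264.6250 = 11.8878 mm
θ = 62° = 1.082104 rad
V = θ·R_c·A = 1.082104·11.8878·264.6250 = 3404.097 mm³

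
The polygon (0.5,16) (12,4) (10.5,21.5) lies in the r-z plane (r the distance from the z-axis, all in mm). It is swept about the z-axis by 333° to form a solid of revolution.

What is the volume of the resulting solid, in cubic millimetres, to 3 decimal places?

Volume = 4082.650 mm³

Profile (r,z), 3 vertices: (0.5,16) (12,4) (10.5,21.5)
edge 0: (0.5,16)→(12,4)  cross = 0.5·4 − 12·16 = -190.0000; (r_i+r_j)·cross = 12.5·-190.0000 = -2375.0000
edge 1: (12,4)→(10.5,21.5)  cross = 12·21.5 − 10.5·4 = 216.0000; (r_i+r_j)·cross = 22.5·216.0000 = 4860.0000
edge 2: (10.5,21.5)→(0.5,16)  cross = 10.5·16 − 0.5·21.5 = 157.2500; (r_i+r_j)·cross = 11·157.2500 = 1729.7500
Σcross = 183.2500 → A = |Σcross|/2 = 91.6250 mm²
Σ(r_i+r_j)·cross = 4214.7500 → first moment M = |Σ|/6 = 702.4583
R_c = M/A = 702.4583/91.6250 = 7.6667 mm
θ = 333° = 5.811946 rad
V = θ·R_c·A = 5.811946·7.6667·91.6250 = 4082.650 mm³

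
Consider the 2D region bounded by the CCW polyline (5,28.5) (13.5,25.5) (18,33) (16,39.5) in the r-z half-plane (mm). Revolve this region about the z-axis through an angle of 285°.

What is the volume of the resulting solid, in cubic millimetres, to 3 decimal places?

Volume = 5360.621 mm³

Profile (r,z), 4 vertices: (5,28.5) (13.5,25.5) (18,33) (16,39.5)
edge 0: (5,28.5)→(13.5,25.5)  cross = 5·25.5 − 13.5·28.5 = -257.2500; (r_i+r_j)·cross = 18.5·-257.2500 = -4759.1250
edge 1: (13.5,25.5)→(18,33)  cross = 13.5·33 − 18·25.5 = -13.5000; (r_i+r_j)·cross = 31.5·-13.5000 = -425.2500
edge 2: (18,33)→(16,39.5)  cross = 18·39.5 − 16·33 = 183.0000; (r_i+r_j)·cross = 34·183.0000 = 6222.0000
edge 3: (16,39.5)→(5,28.5)  cross = 16·28.5 − 5·39.5 = 258.5000; (r_i+r_j)·cross = 21·258.5000 = 5428.5000
Σcross = 170.7500 → A = |Σcross|/2 = 85.3750 mm²
Σ(r_i+r_j)·cross = 6466.1250 → first moment M = |Σ|/6 = 1077.6875
R_c = M/A = 1077.6875/85.3750 = 12.6230 mm
θ = 285° = 4.974188 rad
V = θ·R_c·A = 4.974188·12.6230·85.3750 = 5360.621 mm³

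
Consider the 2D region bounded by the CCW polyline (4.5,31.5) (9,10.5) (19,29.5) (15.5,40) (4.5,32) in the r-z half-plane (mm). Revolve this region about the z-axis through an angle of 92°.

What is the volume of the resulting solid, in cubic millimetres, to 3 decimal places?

Profile (r,z), 5 vertices: (4.5,31.5) (9,10.5) (19,29.5) (15.5,40) (4.5,32)
edge 0: (4.5,31.5)→(9,10.5)  cross = 4.5·10.5 − 9·31.5 = -236.2500; (r_i+r_j)·cross = 13.5·-236.2500 = -3189.3750
edge 1: (9,10.5)→(19,29.5)  cross = 9·29.5 − 19·10.5 = 66.0000; (r_i+r_j)·cross = 28·66.0000 = 1848.0000
edge 2: (19,29.5)→(15.5,40)  cross = 19·40 − 15.5·29.5 = 302.7500; (r_i+r_j)·cross = 34.5·302.7500 = 10444.8750
edge 3: (15.5,40)→(4.5,32)  cross = 15.5·32 − 4.5·40 = 316.0000; (r_i+r_j)·cross = 20·316.0000 = 6320.0000
edge 4: (4.5,32)→(4.5,31.5)  cross = 4.5·31.5 − 4.5·32 = -2.2500; (r_i+r_j)·cross = 9·-2.2500 = -20.2500
Σcross = 446.2500 → A = |Σcross|/2 = 223.1250 mm²
Σ(r_i+r_j)·cross = 15403.2500 → first moment M = |Σ|/6 = 2567.2083
R_c = M/A = 2567.2083/223.1250 = 11.5057 mm
θ = 92° = 1.605703 rad
V = θ·R_c·A = 1.605703·11.5057·223.1250 = 4122.174 mm³

Volume = 4122.174 mm³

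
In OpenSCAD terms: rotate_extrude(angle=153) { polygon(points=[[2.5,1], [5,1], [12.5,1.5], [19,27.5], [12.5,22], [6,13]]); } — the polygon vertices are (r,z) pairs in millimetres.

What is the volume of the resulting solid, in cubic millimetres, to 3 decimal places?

Profile (r,z), 6 vertices: (2.5,1) (5,1) (12.5,1.5) (19,27.5) (12.5,22) (6,13)
edge 0: (2.5,1)→(5,1)  cross = 2.5·1 − 5·1 = -2.5000; (r_i+r_j)·cross = 7.5·-2.5000 = -18.7500
edge 1: (5,1)→(12.5,1.5)  cross = 5·1.5 − 12.5·1 = -5.0000; (r_i+r_j)·cross = 17.5·-5.0000 = -87.5000
edge 2: (12.5,1.5)→(19,27.5)  cross = 12.5·27.5 − 19·1.5 = 315.2500; (r_i+r_j)·cross = 31.5·315.2500 = 9930.3750
edge 3: (19,27.5)→(12.5,22)  cross = 19·22 − 12.5·27.5 = 74.2500; (r_i+r_j)·cross = 31.5·74.2500 = 2338.8750
edge 4: (12.5,22)→(6,13)  cross = 12.5·13 − 6·22 = 30.5000; (r_i+r_j)·cross = 18.5·30.5000 = 564.2500
edge 5: (6,13)→(2.5,1)  cross = 6·1 − 2.5·13 = -26.5000; (r_i+r_j)·cross = 8.5·-26.5000 = -225.2500
Σcross = 386.0000 → A = |Σcross|/2 = 193.0000 mm²
Σ(r_i+r_j)·cross = 12502.0000 → first moment M = |Σ|/6 = 2083.6667
R_c = M/A = 2083.6667/193.0000 = 10.7962 mm
θ = 153° = 2.670354 rad
V = θ·R_c·A = 2.670354·10.7962·193.0000 = 5564.127 mm³

Volume = 5564.127 mm³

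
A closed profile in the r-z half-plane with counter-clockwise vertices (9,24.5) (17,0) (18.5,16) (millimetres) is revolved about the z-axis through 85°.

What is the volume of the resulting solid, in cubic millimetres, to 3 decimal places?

Volume = 1812.719 mm³

Profile (r,z), 3 vertices: (9,24.5) (17,0) (18.5,16)
edge 0: (9,24.5)→(17,0)  cross = 9·0 − 17·24.5 = -416.5000; (r_i+r_j)·cross = 26·-416.5000 = -10829.0000
edge 1: (17,0)→(18.5,16)  cross = 17·16 − 18.5·0 = 272.0000; (r_i+r_j)·cross = 35.5·272.0000 = 9656.0000
edge 2: (18.5,16)→(9,24.5)  cross = 18.5·24.5 − 9·16 = 309.2500; (r_i+r_j)·cross = 27.5·309.2500 = 8504.3750
Σcross = 164.7500 → A = |Σcross|/2 = 82.3750 mm²
Σ(r_i+r_j)·cross = 7331.3750 → first moment M = |Σ|/6 = 1221.8958
R_c = M/A = 1221.8958/82.3750 = 14.8333 mm
θ = 85° = 1.483530 rad
V = θ·R_c·A = 1.483530·14.8333·82.3750 = 1812.719 mm³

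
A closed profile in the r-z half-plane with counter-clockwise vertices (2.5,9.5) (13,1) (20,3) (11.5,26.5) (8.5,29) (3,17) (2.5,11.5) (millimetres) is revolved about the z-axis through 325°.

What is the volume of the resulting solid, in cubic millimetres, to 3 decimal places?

Volume = 16182.184 mm³

Profile (r,z), 7 vertices: (2.5,9.5) (13,1) (20,3) (11.5,26.5) (8.5,29) (3,17) (2.5,11.5)
edge 0: (2.5,9.5)→(13,1)  cross = 2.5·1 − 13·9.5 = -121.0000; (r_i+r_j)·cross = 15.5·-121.0000 = -1875.5000
edge 1: (13,1)→(20,3)  cross = 13·3 − 20·1 = 19.0000; (r_i+r_j)·cross = 33·19.0000 = 627.0000
edge 2: (20,3)→(11.5,26.5)  cross = 20·26.5 − 11.5·3 = 495.5000; (r_i+r_j)·cross = 31.5·495.5000 = 15608.2500
edge 3: (11.5,26.5)→(8.5,29)  cross = 11.5·29 − 8.5·26.5 = 108.2500; (r_i+r_j)·cross = 20·108.2500 = 2165.0000
edge 4: (8.5,29)→(3,17)  cross = 8.5·17 − 3·29 = 57.5000; (r_i+r_j)·cross = 11.5·57.5000 = 661.2500
edge 5: (3,17)→(2.5,11.5)  cross = 3·11.5 − 2.5·17 = -8.0000; (r_i+r_j)·cross = 5.5·-8.0000 = -44.0000
edge 6: (2.5,11.5)→(2.5,9.5)  cross = 2.5·9.5 − 2.5·11.5 = -5.0000; (r_i+r_j)·cross = 5·-5.0000 = -25.0000
Σcross = 546.2500 → A = |Σcross|/2 = 273.1250 mm²
Σ(r_i+r_j)·cross = 17117.0000 → first moment M = |Σ|/6 = 2852.8333
R_c = M/A = 2852.8333/273.1250 = 10.4452 mm
θ = 325° = 5.672320 rad
V = θ·R_c·A = 5.672320·10.4452·273.1250 = 16182.184 mm³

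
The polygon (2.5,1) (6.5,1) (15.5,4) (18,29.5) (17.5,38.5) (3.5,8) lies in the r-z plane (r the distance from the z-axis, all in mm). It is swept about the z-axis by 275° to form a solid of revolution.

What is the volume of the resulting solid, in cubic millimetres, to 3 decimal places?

Profile (r,z), 6 vertices: (2.5,1) (6.5,1) (15.5,4) (18,29.5) (17.5,38.5) (3.5,8)
edge 0: (2.5,1)→(6.5,1)  cross = 2.5·1 − 6.5·1 = -4.0000; (r_i+r_j)·cross = 9·-4.0000 = -36.0000
edge 1: (6.5,1)→(15.5,4)  cross = 6.5·4 − 15.5·1 = 10.5000; (r_i+r_j)·cross = 22·10.5000 = 231.0000
edge 2: (15.5,4)→(18,29.5)  cross = 15.5·29.5 − 18·4 = 385.2500; (r_i+r_j)·cross = 33.5·385.2500 = 12905.8750
edge 3: (18,29.5)→(17.5,38.5)  cross = 18·38.5 − 17.5·29.5 = 176.7500; (r_i+r_j)·cross = 35.5·176.7500 = 6274.6250
edge 4: (17.5,38.5)→(3.5,8)  cross = 17.5·8 − 3.5·38.5 = 5.2500; (r_i+r_j)·cross = 21·5.2500 = 110.2500
edge 5: (3.5,8)→(2.5,1)  cross = 3.5·1 − 2.5·8 = -16.5000; (r_i+r_j)·cross = 6·-16.5000 = -99.0000
Σcross = 557.2500 → A = |Σcross|/2 = 278.6250 mm²
Σ(r_i+r_j)·cross = 19386.7500 → first moment M = |Σ|/6 = 3231.1250
R_c = M/A = 3231.1250/278.6250 = 11.5967 mm
θ = 275° = 4.799655 rad
V = θ·R_c·A = 4.799655·11.5967·278.6250 = 15508.287 mm³

Volume = 15508.287 mm³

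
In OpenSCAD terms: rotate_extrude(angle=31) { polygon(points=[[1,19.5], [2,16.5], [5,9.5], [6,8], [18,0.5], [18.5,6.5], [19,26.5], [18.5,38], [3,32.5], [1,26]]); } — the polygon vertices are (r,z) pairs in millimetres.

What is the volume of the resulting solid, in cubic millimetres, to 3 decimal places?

Volume = 2970.241 mm³

Profile (r,z), 10 vertices: (1,19.5) (2,16.5) (5,9.5) (6,8) (18,0.5) (18.5,6.5) (19,26.5) (18.5,38) (3,32.5) (1,26)
edge 0: (1,19.5)→(2,16.5)  cross = 1·16.5 − 2·19.5 = -22.5000; (r_i+r_j)·cross = 3·-22.5000 = -67.5000
edge 1: (2,16.5)→(5,9.5)  cross = 2·9.5 − 5·16.5 = -63.5000; (r_i+r_j)·cross = 7·-63.5000 = -444.5000
edge 2: (5,9.5)→(6,8)  cross = 5·8 − 6·9.5 = -17.0000; (r_i+r_j)·cross = 11·-17.0000 = -187.0000
edge 3: (6,8)→(18,0.5)  cross = 6·0.5 − 18·8 = -141.0000; (r_i+r_j)·cross = 24·-141.0000 = -3384.0000
edge 4: (18,0.5)→(18.5,6.5)  cross = 18·6.5 − 18.5·0.5 = 107.7500; (r_i+r_j)·cross = 36.5·107.7500 = 3932.8750
edge 5: (18.5,6.5)→(19,26.5)  cross = 18.5·26.5 − 19·6.5 = 366.7500; (r_i+r_j)·cross = 37.5·366.7500 = 13753.1250
edge 6: (19,26.5)→(18.5,38)  cross = 19·38 − 18.5·26.5 = 231.7500; (r_i+r_j)·cross = 37.5·231.7500 = 8690.6250
edge 7: (18.5,38)→(3,32.5)  cross = 18.5·32.5 − 3·38 = 487.2500; (r_i+r_j)·cross = 21.5·487.2500 = 10475.8750
edge 8: (3,32.5)→(1,26)  cross = 3·26 − 1·32.5 = 45.5000; (r_i+r_j)·cross = 4·45.5000 = 182.0000
edge 9: (1,26)→(1,19.5)  cross = 1·19.5 − 1·26 = -6.5000; (r_i+r_j)·cross = 2·-6.5000 = -13.0000
Σcross = 988.5000 → A = |Σcross|/2 = 494.2500 mm²
Σ(r_i+r_j)·cross = 32938.5000 → first moment M = |Σ|/6 = 5489.7500
R_c = M/A = 5489.7500/494.2500 = 11.1072 mm
θ = 31° = 0.541052 rad
V = θ·R_c·A = 0.541052·11.1072·494.2500 = 2970.241 mm³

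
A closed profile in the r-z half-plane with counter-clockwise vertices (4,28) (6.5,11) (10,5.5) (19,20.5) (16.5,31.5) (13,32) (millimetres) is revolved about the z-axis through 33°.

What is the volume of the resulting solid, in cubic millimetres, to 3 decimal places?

Profile (r,z), 6 vertices: (4,28) (6.5,11) (10,5.5) (19,20.5) (16.5,31.5) (13,32)
edge 0: (4,28)→(6.5,11)  cross = 4·11 − 6.5·28 = -138.0000; (r_i+r_j)·cross = 10.5·-138.0000 = -1449.0000
edge 1: (6.5,11)→(10,5.5)  cross = 6.5·5.5 − 10·11 = -74.2500; (r_i+r_j)·cross = 16.5·-74.2500 = -1225.1250
edge 2: (10,5.5)→(19,20.5)  cross = 10·20.5 − 19·5.5 = 100.5000; (r_i+r_j)·cross = 29·100.5000 = 2914.5000
edge 3: (19,20.5)→(16.5,31.5)  cross = 19·31.5 − 16.5·20.5 = 260.2500; (r_i+r_j)·cross = 35.5·260.2500 = 9238.8750
edge 4: (16.5,31.5)→(13,32)  cross = 16.5·32 − 13·31.5 = 118.5000; (r_i+r_j)·cross = 29.5·118.5000 = 3495.7500
edge 5: (13,32)→(4,28)  cross = 13·28 − 4·32 = 236.0000; (r_i+r_j)·cross = 17·236.0000 = 4012.0000
Σcross = 503.0000 → A = |Σcross|/2 = 251.5000 mm²
Σ(r_i+r_j)·cross = 16987.0000 → first moment M = |Σ|/6 = 2831.1667
R_c = M/A = 2831.1667/251.5000 = 11.2571 mm
θ = 33° = 0.575959 rad
V = θ·R_c·A = 0.575959·11.2571·251.5000 = 1630.635 mm³

Volume = 1630.635 mm³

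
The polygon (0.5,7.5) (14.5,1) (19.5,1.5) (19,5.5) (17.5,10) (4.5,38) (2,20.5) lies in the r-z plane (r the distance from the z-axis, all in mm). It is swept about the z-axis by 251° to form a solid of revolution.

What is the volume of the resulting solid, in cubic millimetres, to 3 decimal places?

Profile (r,z), 7 vertices: (0.5,7.5) (14.5,1) (19.5,1.5) (19,5.5) (17.5,10) (4.5,38) (2,20.5)
edge 0: (0.5,7.5)→(14.5,1)  cross = 0.5·1 − 14.5·7.5 = -108.2500; (r_i+r_j)·cross = 15·-108.2500 = -1623.7500
edge 1: (14.5,1)→(19.5,1.5)  cross = 14.5·1.5 − 19.5·1 = 2.2500; (r_i+r_j)·cross = 34·2.2500 = 76.5000
edge 2: (19.5,1.5)→(19,5.5)  cross = 19.5·5.5 − 19·1.5 = 78.7500; (r_i+r_j)·cross = 38.5·78.7500 = 3031.8750
edge 3: (19,5.5)→(17.5,10)  cross = 19·10 − 17.5·5.5 = 93.7500; (r_i+r_j)·cross = 36.5·93.7500 = 3421.8750
edge 4: (17.5,10)→(4.5,38)  cross = 17.5·38 − 4.5·10 = 620.0000; (r_i+r_j)·cross = 22·620.0000 = 13640.0000
edge 5: (4.5,38)→(2,20.5)  cross = 4.5·20.5 − 2·38 = 16.2500; (r_i+r_j)·cross = 6.5·16.2500 = 105.6250
edge 6: (2,20.5)→(0.5,7.5)  cross = 2·7.5 − 0.5·20.5 = 4.7500; (r_i+r_j)·cross = 2.5·4.7500 = 11.8750
Σcross = 707.5000 → A = |Σcross|/2 = 353.7500 mm²
Σ(r_i+r_j)·cross = 18664.0000 → first moment M = |Σ|/6 = 3110.6667
R_c = M/A = 3110.6667/353.7500 = 8.7934 mm
θ = 251° = 4.380776 rad
V = θ·R_c·A = 4.380776·8.7934·353.7500 = 13627.135 mm³

Volume = 13627.135 mm³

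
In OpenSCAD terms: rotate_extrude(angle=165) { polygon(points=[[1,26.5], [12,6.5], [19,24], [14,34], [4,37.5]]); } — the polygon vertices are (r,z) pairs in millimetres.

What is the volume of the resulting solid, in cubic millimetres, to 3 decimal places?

Profile (r,z), 5 vertices: (1,26.5) (12,6.5) (19,24) (14,34) (4,37.5)
edge 0: (1,26.5)→(12,6.5)  cross = 1·6.5 − 12·26.5 = -311.5000; (r_i+r_j)·cross = 13·-311.5000 = -4049.5000
edge 1: (12,6.5)→(19,24)  cross = 12·24 − 19·6.5 = 164.5000; (r_i+r_j)·cross = 31·164.5000 = 5099.5000
edge 2: (19,24)→(14,34)  cross = 19·34 − 14·24 = 310.0000; (r_i+r_j)·cross = 33·310.0000 = 10230.0000
edge 3: (14,34)→(4,37.5)  cross = 14·37.5 − 4·34 = 389.0000; (r_i+r_j)·cross = 18·389.0000 = 7002.0000
edge 4: (4,37.5)→(1,26.5)  cross = 4·26.5 − 1·37.5 = 68.5000; (r_i+r_j)·cross = 5·68.5000 = 342.5000
Σcross = 620.5000 → A = |Σcross|/2 = 310.2500 mm²
Σ(r_i+r_j)·cross = 18624.5000 → first moment M = |Σ|/6 = 3104.0833
R_c = M/A = 3104.0833/310.2500 = 10.0051 mm
θ = 165° = 2.879793 rad
V = θ·R_c·A = 2.879793·10.0051·310.2500 = 8939.118 mm³

Volume = 8939.118 mm³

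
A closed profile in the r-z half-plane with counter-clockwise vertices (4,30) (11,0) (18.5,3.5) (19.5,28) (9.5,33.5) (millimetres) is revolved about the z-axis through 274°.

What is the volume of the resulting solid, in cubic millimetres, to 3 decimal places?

Volume = 21157.259 mm³

Profile (r,z), 5 vertices: (4,30) (11,0) (18.5,3.5) (19.5,28) (9.5,33.5)
edge 0: (4,30)→(11,0)  cross = 4·0 − 11·30 = -330.0000; (r_i+r_j)·cross = 15·-330.0000 = -4950.0000
edge 1: (11,0)→(18.5,3.5)  cross = 11·3.5 − 18.5·0 = 38.5000; (r_i+r_j)·cross = 29.5·38.5000 = 1135.7500
edge 2: (18.5,3.5)→(19.5,28)  cross = 18.5·28 − 19.5·3.5 = 449.7500; (r_i+r_j)·cross = 38·449.7500 = 17090.5000
edge 3: (19.5,28)→(9.5,33.5)  cross = 19.5·33.5 − 9.5·28 = 387.2500; (r_i+r_j)·cross = 29·387.2500 = 11230.2500
edge 4: (9.5,33.5)→(4,30)  cross = 9.5·30 − 4·33.5 = 151.0000; (r_i+r_j)·cross = 13.5·151.0000 = 2038.5000
Σcross = 696.5000 → A = |Σcross|/2 = 348.2500 mm²
Σ(r_i+r_j)·cross = 26545.0000 → first moment M = |Σ|/6 = 4424.1667
R_c = M/A = 4424.1667/348.2500 = 12.7040 mm
θ = 274° = 4.782202 rad
V = θ·R_c·A = 4.782202·12.7040·348.2500 = 21157.259 mm³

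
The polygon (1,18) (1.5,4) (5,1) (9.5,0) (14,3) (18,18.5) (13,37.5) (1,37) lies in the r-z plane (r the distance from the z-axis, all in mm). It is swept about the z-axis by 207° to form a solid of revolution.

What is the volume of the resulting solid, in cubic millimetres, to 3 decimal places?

Profile (r,z), 8 vertices: (1,18) (1.5,4) (5,1) (9.5,0) (14,3) (18,18.5) (13,37.5) (1,37)
edge 0: (1,18)→(1.5,4)  cross = 1·4 − 1.5·18 = -23.0000; (r_i+r_j)·cross = 2.5·-23.0000 = -57.5000
edge 1: (1.5,4)→(5,1)  cross = 1.5·1 − 5·4 = -18.5000; (r_i+r_j)·cross = 6.5·-18.5000 = -120.2500
edge 2: (5,1)→(9.5,0)  cross = 5·0 − 9.5·1 = -9.5000; (r_i+r_j)·cross = 14.5·-9.5000 = -137.7500
edge 3: (9.5,0)→(14,3)  cross = 9.5·3 − 14·0 = 28.5000; (r_i+r_j)·cross = 23.5·28.5000 = 669.7500
edge 4: (14,3)→(18,18.5)  cross = 14·18.5 − 18·3 = 205.0000; (r_i+r_j)·cross = 32·205.0000 = 6560.0000
edge 5: (18,18.5)→(13,37.5)  cross = 18·37.5 − 13·18.5 = 434.5000; (r_i+r_j)·cross = 31·434.5000 = 13469.5000
edge 6: (13,37.5)→(1,37)  cross = 13·37 − 1·37.5 = 443.5000; (r_i+r_j)·cross = 14·443.5000 = 6209.0000
edge 7: (1,37)→(1,18)  cross = 1·18 − 1·37 = -19.0000; (r_i+r_j)·cross = 2·-19.0000 = -38.0000
Σcross = 1041.5000 → A = |Σcross|/2 = 520.7500 mm²
Σ(r_i+r_j)·cross = 26554.7500 → first moment M = |Σ|/6 = 4425.7917
R_c = M/A = 4425.7917/520.7500 = 8.4989 mm
θ = 207° = 3.612832 rad
V = θ·R_c·A = 3.612832·8.4989·520.7500 = 15989.640 mm³

Volume = 15989.640 mm³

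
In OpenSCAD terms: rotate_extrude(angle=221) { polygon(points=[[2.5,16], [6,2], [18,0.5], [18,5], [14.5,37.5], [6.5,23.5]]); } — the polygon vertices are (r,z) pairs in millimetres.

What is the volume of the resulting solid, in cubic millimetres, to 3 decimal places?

Volume = 15027.564 mm³

Profile (r,z), 6 vertices: (2.5,16) (6,2) (18,0.5) (18,5) (14.5,37.5) (6.5,23.5)
edge 0: (2.5,16)→(6,2)  cross = 2.5·2 − 6·16 = -91.0000; (r_i+r_j)·cross = 8.5·-91.0000 = -773.5000
edge 1: (6,2)→(18,0.5)  cross = 6·0.5 − 18·2 = -33.0000; (r_i+r_j)·cross = 24·-33.0000 = -792.0000
edge 2: (18,0.5)→(18,5)  cross = 18·5 − 18·0.5 = 81.0000; (r_i+r_j)·cross = 36·81.0000 = 2916.0000
edge 3: (18,5)→(14.5,37.5)  cross = 18·37.5 − 14.5·5 = 602.5000; (r_i+r_j)·cross = 32.5·602.5000 = 19581.2500
edge 4: (14.5,37.5)→(6.5,23.5)  cross = 14.5·23.5 − 6.5·37.5 = 97.0000; (r_i+r_j)·cross = 21·97.0000 = 2037.0000
edge 5: (6.5,23.5)→(2.5,16)  cross = 6.5·16 − 2.5·23.5 = 45.2500; (r_i+r_j)·cross = 9·45.2500 = 407.2500
Σcross = 701.7500 → A = |Σcross|/2 = 350.8750 mm²
Σ(r_i+r_j)·cross = 23376.0000 → first moment M = |Σ|/6 = 3896.0000
R_c = M/A = 3896.0000/350.8750 = 11.1037 mm
θ = 221° = 3.857178 rad
V = θ·R_c·A = 3.857178·11.1037·350.8750 = 15027.564 mm³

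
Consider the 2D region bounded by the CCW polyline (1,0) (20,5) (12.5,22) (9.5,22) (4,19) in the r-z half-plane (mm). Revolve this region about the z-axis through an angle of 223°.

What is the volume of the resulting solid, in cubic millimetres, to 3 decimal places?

Volume = 9716.913 mm³

Profile (r,z), 5 vertices: (1,0) (20,5) (12.5,22) (9.5,22) (4,19)
edge 0: (1,0)→(20,5)  cross = 1·5 − 20·0 = 5.0000; (r_i+r_j)·cross = 21·5.0000 = 105.0000
edge 1: (20,5)→(12.5,22)  cross = 20·22 − 12.5·5 = 377.5000; (r_i+r_j)·cross = 32.5·377.5000 = 12268.7500
edge 2: (12.5,22)→(9.5,22)  cross = 12.5·22 − 9.5·22 = 66.0000; (r_i+r_j)·cross = 22·66.0000 = 1452.0000
edge 3: (9.5,22)→(4,19)  cross = 9.5·19 − 4·22 = 92.5000; (r_i+r_j)·cross = 13.5·92.5000 = 1248.7500
edge 4: (4,19)→(1,0)  cross = 4·0 − 1·19 = -19.0000; (r_i+r_j)·cross = 5·-19.0000 = -95.0000
Σcross = 522.0000 → A = |Σcross|/2 = 261.0000 mm²
Σ(r_i+r_j)·cross = 14979.5000 → first moment M = |Σ|/6 = 2496.5833
R_c = M/A = 2496.5833/261.0000 = 9.5655 mm
θ = 223° = 3.892084 rad
V = θ·R_c·A = 3.892084·9.5655·261.0000 = 9716.913 mm³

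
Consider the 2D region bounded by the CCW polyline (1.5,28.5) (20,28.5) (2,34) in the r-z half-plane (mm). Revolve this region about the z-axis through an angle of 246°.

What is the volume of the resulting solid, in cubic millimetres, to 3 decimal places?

Profile (r,z), 3 vertices: (1.5,28.5) (20,28.5) (2,34)
edge 0: (1.5,28.5)→(20,28.5)  cross = 1.5·28.5 − 20·28.5 = -527.2500; (r_i+r_j)·cross = 21.5·-527.2500 = -11335.8750
edge 1: (20,28.5)→(2,34)  cross = 20·34 − 2·28.5 = 623.0000; (r_i+r_j)·cross = 22·623.0000 = 13706.0000
edge 2: (2,34)→(1.5,28.5)  cross = 2·28.5 − 1.5·34 = 6.0000; (r_i+r_j)·cross = 3.5·6.0000 = 21.0000
Σcross = 101.7500 → A = |Σcross|/2 = 50.8750 mm²
Σ(r_i+r_j)·cross = 2391.1250 → first moment M = |Σ|/6 = 398.5208
R_c = M/A = 398.5208/50.8750 = 7.8333 mm
θ = 246° = 4.293510 rad
V = θ·R_c·A = 4.293510·7.8333·50.8750 = 1711.053 mm³

Volume = 1711.053 mm³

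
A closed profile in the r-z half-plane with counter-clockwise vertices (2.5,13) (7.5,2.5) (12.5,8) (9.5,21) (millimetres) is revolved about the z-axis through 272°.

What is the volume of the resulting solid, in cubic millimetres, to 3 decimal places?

Profile (r,z), 4 vertices: (2.5,13) (7.5,2.5) (12.5,8) (9.5,21)
edge 0: (2.5,13)→(7.5,2.5)  cross = 2.5·2.5 − 7.5·13 = -91.2500; (r_i+r_j)·cross = 10·-91.2500 = -912.5000
edge 1: (7.5,2.5)→(12.5,8)  cross = 7.5·8 − 12.5·2.5 = 28.7500; (r_i+r_j)·cross = 20·28.7500 = 575.0000
edge 2: (12.5,8)→(9.5,21)  cross = 12.5·21 − 9.5·8 = 186.5000; (r_i+r_j)·cross = 22·186.5000 = 4103.0000
edge 3: (9.5,21)→(2.5,13)  cross = 9.5·13 − 2.5·21 = 71.0000; (r_i+r_j)·cross = 12·71.0000 = 852.0000
Σcross = 195.0000 → A = |Σcross|/2 = 97.5000 mm²
Σ(r_i+r_j)·cross = 4617.5000 → first moment M = |Σ|/6 = 769.5833
R_c = M/A = 769.5833/97.5000 = 7.8932 mm
θ = 272° = 4.747296 rad
V = θ·R_c·A = 4.747296·7.8932·97.5000 = 3653.440 mm³

Volume = 3653.440 mm³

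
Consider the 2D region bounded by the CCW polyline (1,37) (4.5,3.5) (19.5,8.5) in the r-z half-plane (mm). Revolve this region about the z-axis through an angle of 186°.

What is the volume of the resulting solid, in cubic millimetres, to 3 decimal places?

Profile (r,z), 3 vertices: (1,37) (4.5,3.5) (19.5,8.5)
edge 0: (1,37)→(4.5,3.5)  cross = 1·3.5 − 4.5·37 = -163.0000; (r_i+r_j)·cross = 5.5·-163.0000 = -896.5000
edge 1: (4.5,3.5)→(19.5,8.5)  cross = 4.5·8.5 − 19.5·3.5 = -30.0000; (r_i+r_j)·cross = 24·-30.0000 = -720.0000
edge 2: (19.5,8.5)→(1,37)  cross = 19.5·37 − 1·8.5 = 713.0000; (r_i+r_j)·cross = 20.5·713.0000 = 14616.5000
Σcross = 520.0000 → A = |Σcross|/2 = 260.0000 mm²
Σ(r_i+r_j)·cross = 13000.0000 → first moment M = |Σ|/6 = 2166.6667
R_c = M/A = 2166.6667/260.0000 = 8.3333 mm
θ = 186° = 3.246312 rad
V = θ·R_c·A = 3.246312·8.3333·260.0000 = 7033.677 mm³

Volume = 7033.677 mm³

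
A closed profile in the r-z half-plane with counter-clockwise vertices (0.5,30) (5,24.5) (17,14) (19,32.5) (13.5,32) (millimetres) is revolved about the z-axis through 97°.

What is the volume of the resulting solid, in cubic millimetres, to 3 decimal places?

Profile (r,z), 5 vertices: (0.5,30) (5,24.5) (17,14) (19,32.5) (13.5,32)
edge 0: (0.5,30)→(5,24.5)  cross = 0.5·24.5 − 5·30 = -137.7500; (r_i+r_j)·cross = 5.5·-137.7500 = -757.6250
edge 1: (5,24.5)→(17,14)  cross = 5·14 − 17·24.5 = -346.5000; (r_i+r_j)·cross = 22·-346.5000 = -7623.0000
edge 2: (17,14)→(19,32.5)  cross = 17·32.5 − 19·14 = 286.5000; (r_i+r_j)·cross = 36·286.5000 = 10314.0000
edge 3: (19,32.5)→(13.5,32)  cross = 19·32 − 13.5·32.5 = 169.2500; (r_i+r_j)·cross = 32.5·169.2500 = 5500.6250
edge 4: (13.5,32)→(0.5,30)  cross = 13.5·30 − 0.5·32 = 389.0000; (r_i+r_j)·cross = 14·389.0000 = 5446.0000
Σcross = 360.5000 → A = |Σcross|/2 = 180.2500 mm²
Σ(r_i+r_j)·cross = 12880.0000 → first moment M = |Σ|/6 = 2146.6667
R_c = M/A = 2146.6667/180.2500 = 11.9094 mm
θ = 97° = 1.692969 rad
V = θ·R_c·A = 1.692969·11.9094·180.2500 = 3634.241 mm³

Volume = 3634.241 mm³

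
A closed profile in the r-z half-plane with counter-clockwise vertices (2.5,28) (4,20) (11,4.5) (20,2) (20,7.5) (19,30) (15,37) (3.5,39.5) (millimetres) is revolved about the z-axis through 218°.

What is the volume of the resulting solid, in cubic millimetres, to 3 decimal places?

Volume = 21474.709 mm³

Profile (r,z), 8 vertices: (2.5,28) (4,20) (11,4.5) (20,2) (20,7.5) (19,30) (15,37) (3.5,39.5)
edge 0: (2.5,28)→(4,20)  cross = 2.5·20 − 4·28 = -62.0000; (r_i+r_j)·cross = 6.5·-62.0000 = -403.0000
edge 1: (4,20)→(11,4.5)  cross = 4·4.5 − 11·20 = -202.0000; (r_i+r_j)·cross = 15·-202.0000 = -3030.0000
edge 2: (11,4.5)→(20,2)  cross = 11·2 − 20·4.5 = -68.0000; (r_i+r_j)·cross = 31·-68.0000 = -2108.0000
edge 3: (20,2)→(20,7.5)  cross = 20·7.5 − 20·2 = 110.0000; (r_i+r_j)·cross = 40·110.0000 = 4400.0000
edge 4: (20,7.5)→(19,30)  cross = 20·30 − 19·7.5 = 457.5000; (r_i+r_j)·cross = 39·457.5000 = 17842.5000
edge 5: (19,30)→(15,37)  cross = 19·37 − 15·30 = 253.0000; (r_i+r_j)·cross = 34·253.0000 = 8602.0000
edge 6: (15,37)→(3.5,39.5)  cross = 15·39.5 − 3.5·37 = 463.0000; (r_i+r_j)·cross = 18.5·463.0000 = 8565.5000
edge 7: (3.5,39.5)→(2.5,28)  cross = 3.5·28 − 2.5·39.5 = -0.7500; (r_i+r_j)·cross = 6·-0.7500 = -4.5000
Σcross = 950.7500 → A = |Σcross|/2 = 475.3750 mm²
Σ(r_i+r_j)·cross = 33864.5000 → first moment M = |Σ|/6 = 5644.0833
R_c = M/A = 5644.0833/475.3750 = 11.8729 mm
θ = 218° = 3.804818 rad
V = θ·R_c·A = 3.804818·11.8729·475.3750 = 21474.709 mm³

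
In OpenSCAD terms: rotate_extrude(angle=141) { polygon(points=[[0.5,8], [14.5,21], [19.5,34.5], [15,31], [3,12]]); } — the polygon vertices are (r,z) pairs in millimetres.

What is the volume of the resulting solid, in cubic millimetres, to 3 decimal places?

Volume = 2515.670 mm³

Profile (r,z), 5 vertices: (0.5,8) (14.5,21) (19.5,34.5) (15,31) (3,12)
edge 0: (0.5,8)→(14.5,21)  cross = 0.5·21 − 14.5·8 = -105.5000; (r_i+r_j)·cross = 15·-105.5000 = -1582.5000
edge 1: (14.5,21)→(19.5,34.5)  cross = 14.5·34.5 − 19.5·21 = 90.7500; (r_i+r_j)·cross = 34·90.7500 = 3085.5000
edge 2: (19.5,34.5)→(15,31)  cross = 19.5·31 − 15·34.5 = 87.0000; (r_i+r_j)·cross = 34.5·87.0000 = 3001.5000
edge 3: (15,31)→(3,12)  cross = 15·12 − 3·31 = 87.0000; (r_i+r_j)·cross = 18·87.0000 = 1566.0000
edge 4: (3,12)→(0.5,8)  cross = 3·8 − 0.5·12 = 18.0000; (r_i+r_j)·cross = 3.5·18.0000 = 63.0000
Σcross = 177.2500 → A = |Σcross|/2 = 88.6250 mm²
Σ(r_i+r_j)·cross = 6133.5000 → first moment M = |Σ|/6 = 1022.2500
R_c = M/A = 1022.2500/88.6250 = 11.5346 mm
θ = 141° = 2.460914 rad
V = θ·R_c·A = 2.460914·11.5346·88.6250 = 2515.670 mm³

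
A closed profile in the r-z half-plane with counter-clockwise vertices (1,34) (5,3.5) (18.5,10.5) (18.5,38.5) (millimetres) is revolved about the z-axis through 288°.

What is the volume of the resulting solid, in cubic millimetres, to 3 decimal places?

Volume = 24624.955 mm³

Profile (r,z), 4 vertices: (1,34) (5,3.5) (18.5,10.5) (18.5,38.5)
edge 0: (1,34)→(5,3.5)  cross = 1·3.5 − 5·34 = -166.5000; (r_i+r_j)·cross = 6·-166.5000 = -999.0000
edge 1: (5,3.5)→(18.5,10.5)  cross = 5·10.5 − 18.5·3.5 = -12.2500; (r_i+r_j)·cross = 23.5·-12.2500 = -287.8750
edge 2: (18.5,10.5)→(18.5,38.5)  cross = 18.5·38.5 − 18.5·10.5 = 518.0000; (r_i+r_j)·cross = 37·518.0000 = 19166.0000
edge 3: (18.5,38.5)→(1,34)  cross = 18.5·34 − 1·38.5 = 590.5000; (r_i+r_j)·cross = 19.5·590.5000 = 11514.7500
Σcross = 929.7500 → A = |Σcross|/2 = 464.8750 mm²
Σ(r_i+r_j)·cross = 29393.8750 → first moment M = |Σ|/6 = 4898.9792
R_c = M/A = 4898.9792/464.8750 = 10.5383 mm
θ = 288° = 5.026548 rad
V = θ·R_c·A = 5.026548·10.5383·464.8750 = 24624.955 mm³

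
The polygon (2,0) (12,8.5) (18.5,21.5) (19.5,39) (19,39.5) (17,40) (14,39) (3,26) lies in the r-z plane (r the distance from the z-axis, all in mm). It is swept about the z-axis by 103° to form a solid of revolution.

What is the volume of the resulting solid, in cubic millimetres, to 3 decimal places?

Profile (r,z), 8 vertices: (2,0) (12,8.5) (18.5,21.5) (19.5,39) (19,39.5) (17,40) (14,39) (3,26)
edge 0: (2,0)→(12,8.5)  cross = 2·8.5 − 12·0 = 17.0000; (r_i+r_j)·cross = 14·17.0000 = 238.0000
edge 1: (12,8.5)→(18.5,21.5)  cross = 12·21.5 − 18.5·8.5 = 100.7500; (r_i+r_j)·cross = 30.5·100.7500 = 3072.8750
edge 2: (18.5,21.5)→(19.5,39)  cross = 18.5·39 − 19.5·21.5 = 302.2500; (r_i+r_j)·cross = 38·302.2500 = 11485.5000
edge 3: (19.5,39)→(19,39.5)  cross = 19.5·39.5 − 19·39 = 29.2500; (r_i+r_j)·cross = 38.5·29.2500 = 1126.1250
edge 4: (19,39.5)→(17,40)  cross = 19·40 − 17·39.5 = 88.5000; (r_i+r_j)·cross = 36·88.5000 = 3186.0000
edge 5: (17,40)→(14,39)  cross = 17·39 − 14·40 = 103.0000; (r_i+r_j)·cross = 31·103.0000 = 3193.0000
edge 6: (14,39)→(3,26)  cross = 14·26 − 3·39 = 247.0000; (r_i+r_j)·cross = 17·247.0000 = 4199.0000
edge 7: (3,26)→(2,0)  cross = 3·0 − 2·26 = -52.0000; (r_i+r_j)·cross = 5·-52.0000 = -260.0000
Σcross = 835.7500 → A = |Σcross|/2 = 417.8750 mm²
Σ(r_i+r_j)·cross = 26240.5000 → first moment M = |Σ|/6 = 4373.4167
R_c = M/A = 4373.4167/417.8750 = 10.4658 mm
θ = 103° = 1.797689 rad
V = θ·R_c·A = 1.797689·10.4658·417.8750 = 7862.044 mm³

Volume = 7862.044 mm³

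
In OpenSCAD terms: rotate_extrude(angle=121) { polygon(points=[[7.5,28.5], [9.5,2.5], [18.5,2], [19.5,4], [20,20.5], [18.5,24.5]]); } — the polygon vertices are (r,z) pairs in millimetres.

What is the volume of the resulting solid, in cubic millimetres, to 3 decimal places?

Profile (r,z), 6 vertices: (7.5,28.5) (9.5,2.5) (18.5,2) (19.5,4) (20,20.5) (18.5,24.5)
edge 0: (7.5,28.5)→(9.5,2.5)  cross = 7.5·2.5 − 9.5·28.5 = -252.0000; (r_i+r_j)·cross = 17·-252.0000 = -4284.0000
edge 1: (9.5,2.5)→(18.5,2)  cross = 9.5·2 − 18.5·2.5 = -27.2500; (r_i+r_j)·cross = 28·-27.2500 = -763.0000
edge 2: (18.5,2)→(19.5,4)  cross = 18.5·4 − 19.5·2 = 35.0000; (r_i+r_j)·cross = 38·35.0000 = 1330.0000
edge 3: (19.5,4)→(20,20.5)  cross = 19.5·20.5 − 20·4 = 319.7500; (r_i+r_j)·cross = 39.5·319.7500 = 12630.1250
edge 4: (20,20.5)→(18.5,24.5)  cross = 20·24.5 − 18.5·20.5 = 110.7500; (r_i+r_j)·cross = 38.5·110.7500 = 4263.8750
edge 5: (18.5,24.5)→(7.5,28.5)  cross = 18.5·28.5 − 7.5·24.5 = 343.5000; (r_i+r_j)·cross = 26·343.5000 = 8931.0000
Σcross = 529.7500 → A = |Σcross|/2 = 264.8750 mm²
Σ(r_i+r_j)·cross = 22108.0000 → first moment M = |Σ|/6 = 3684.6667
R_c = M/A = 3684.6667/264.8750 = 13.9110 mm
θ = 121° = 2.111848 rad
V = θ·R_c·A = 2.111848·13.9110·264.8750 = 7781.457 mm³

Volume = 7781.457 mm³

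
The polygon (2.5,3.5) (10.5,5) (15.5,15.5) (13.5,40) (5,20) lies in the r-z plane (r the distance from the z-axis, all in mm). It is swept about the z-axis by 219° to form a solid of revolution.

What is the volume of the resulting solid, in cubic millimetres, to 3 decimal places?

Profile (r,z), 5 vertices: (2.5,3.5) (10.5,5) (15.5,15.5) (13.5,40) (5,20)
edge 0: (2.5,3.5)→(10.5,5)  cross = 2.5·5 − 10.5·3.5 = -24.2500; (r_i+r_j)·cross = 13·-24.2500 = -315.2500
edge 1: (10.5,5)→(15.5,15.5)  cross = 10.5·15.5 − 15.5·5 = 85.2500; (r_i+r_j)·cross = 26·85.2500 = 2216.5000
edge 2: (15.5,15.5)→(13.5,40)  cross = 15.5·40 − 13.5·15.5 = 410.7500; (r_i+r_j)·cross = 29·410.7500 = 11911.7500
edge 3: (13.5,40)→(5,20)  cross = 13.5·20 − 5·40 = 70.0000; (r_i+r_j)·cross = 18.5·70.0000 = 1295.0000
edge 4: (5,20)→(2.5,3.5)  cross = 5·3.5 − 2.5·20 = -32.5000; (r_i+r_j)·cross = 7.5·-32.5000 = -243.7500
Σcross = 509.2500 → A = |Σcross|/2 = 254.6250 mm²
Σ(r_i+r_j)·cross = 14864.2500 → first moment M = |Σ|/6 = 2477.3750
R_c = M/A = 2477.3750/254.6250 = 9.7295 mm
θ = 219° = 3.822271 rad
V = θ·R_c·A = 3.822271·9.7295·254.6250 = 9469.199 mm³

Volume = 9469.199 mm³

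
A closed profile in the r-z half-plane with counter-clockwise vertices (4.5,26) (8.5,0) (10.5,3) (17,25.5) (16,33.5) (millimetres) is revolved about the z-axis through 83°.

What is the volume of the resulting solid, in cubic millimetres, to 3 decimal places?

Volume = 3462.029 mm³

Profile (r,z), 5 vertices: (4.5,26) (8.5,0) (10.5,3) (17,25.5) (16,33.5)
edge 0: (4.5,26)→(8.5,0)  cross = 4.5·0 − 8.5·26 = -221.0000; (r_i+r_j)·cross = 13·-221.0000 = -2873.0000
edge 1: (8.5,0)→(10.5,3)  cross = 8.5·3 − 10.5·0 = 25.5000; (r_i+r_j)·cross = 19·25.5000 = 484.5000
edge 2: (10.5,3)→(17,25.5)  cross = 10.5·25.5 − 17·3 = 216.7500; (r_i+r_j)·cross = 27.5·216.7500 = 5960.6250
edge 3: (17,25.5)→(16,33.5)  cross = 17·33.5 − 16·25.5 = 161.5000; (r_i+r_j)·cross = 33·161.5000 = 5329.5000
edge 4: (16,33.5)→(4.5,26)  cross = 16·26 − 4.5·33.5 = 265.2500; (r_i+r_j)·cross = 20.5·265.2500 = 5437.6250
Σcross = 448.0000 → A = |Σcross|/2 = 224.0000 mm²
Σ(r_i+r_j)·cross = 14339.2500 → first moment M = |Σ|/6 = 2389.8750
R_c = M/A = 2389.8750/224.0000 = 10.6691 mm
θ = 83° = 1.448623 rad
V = θ·R_c·A = 1.448623·10.6691·224.0000 = 3462.029 mm³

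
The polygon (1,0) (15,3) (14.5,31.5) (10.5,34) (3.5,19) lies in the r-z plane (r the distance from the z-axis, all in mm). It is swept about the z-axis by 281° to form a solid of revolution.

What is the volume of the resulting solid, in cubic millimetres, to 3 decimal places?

Volume = 14550.668 mm³

Profile (r,z), 5 vertices: (1,0) (15,3) (14.5,31.5) (10.5,34) (3.5,19)
edge 0: (1,0)→(15,3)  cross = 1·3 − 15·0 = 3.0000; (r_i+r_j)·cross = 16·3.0000 = 48.0000
edge 1: (15,3)→(14.5,31.5)  cross = 15·31.5 − 14.5·3 = 429.0000; (r_i+r_j)·cross = 29.5·429.0000 = 12655.5000
edge 2: (14.5,31.5)→(10.5,34)  cross = 14.5·34 − 10.5·31.5 = 162.2500; (r_i+r_j)·cross = 25·162.2500 = 4056.2500
edge 3: (10.5,34)→(3.5,19)  cross = 10.5·19 − 3.5·34 = 80.5000; (r_i+r_j)·cross = 14·80.5000 = 1127.0000
edge 4: (3.5,19)→(1,0)  cross = 3.5·0 − 1·19 = -19.0000; (r_i+r_j)·cross = 4.5·-19.0000 = -85.5000
Σcross = 655.7500 → A = |Σcross|/2 = 327.8750 mm²
Σ(r_i+r_j)·cross = 17801.2500 → first moment M = |Σ|/6 = 2966.8750
R_c = M/A = 2966.8750/327.8750 = 9.0488 mm
θ = 281° = 4.904375 rad
V = θ·R_c·A = 4.904375·9.0488·327.8750 = 14550.668 mm³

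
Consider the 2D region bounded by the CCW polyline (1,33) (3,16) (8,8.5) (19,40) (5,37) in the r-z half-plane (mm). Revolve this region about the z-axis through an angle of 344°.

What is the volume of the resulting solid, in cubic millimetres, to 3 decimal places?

Volume = 15670.264 mm³

Profile (r,z), 5 vertices: (1,33) (3,16) (8,8.5) (19,40) (5,37)
edge 0: (1,33)→(3,16)  cross = 1·16 − 3·33 = -83.0000; (r_i+r_j)·cross = 4·-83.0000 = -332.0000
edge 1: (3,16)→(8,8.5)  cross = 3·8.5 − 8·16 = -102.5000; (r_i+r_j)·cross = 11·-102.5000 = -1127.5000
edge 2: (8,8.5)→(19,40)  cross = 8·40 − 19·8.5 = 158.5000; (r_i+r_j)·cross = 27·158.5000 = 4279.5000
edge 3: (19,40)→(5,37)  cross = 19·37 − 5·40 = 503.0000; (r_i+r_j)·cross = 24·503.0000 = 12072.0000
edge 4: (5,37)→(1,33)  cross = 5·33 − 1·37 = 128.0000; (r_i+r_j)·cross = 6·128.0000 = 768.0000
Σcross = 604.0000 → A = |Σcross|/2 = 302.0000 mm²
Σ(r_i+r_j)·cross = 15660.0000 → first moment M = |Σ|/6 = 2610.0000
R_c = M/A = 2610.0000/302.0000 = 8.6424 mm
θ = 344° = 6.003933 rad
V = θ·R_c·A = 6.003933·8.6424·302.0000 = 15670.264 mm³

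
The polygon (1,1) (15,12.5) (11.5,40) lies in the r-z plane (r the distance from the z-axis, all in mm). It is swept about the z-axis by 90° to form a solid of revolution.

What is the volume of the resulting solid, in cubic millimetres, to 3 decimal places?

Profile (r,z), 3 vertices: (1,1) (15,12.5) (11.5,40)
edge 0: (1,1)→(15,12.5)  cross = 1·12.5 − 15·1 = -2.5000; (r_i+r_j)·cross = 16·-2.5000 = -40.0000
edge 1: (15,12.5)→(11.5,40)  cross = 15·40 − 11.5·12.5 = 456.2500; (r_i+r_j)·cross = 26.5·456.2500 = 12090.6250
edge 2: (11.5,40)→(1,1)  cross = 11.5·1 − 1·40 = -28.5000; (r_i+r_j)·cross = 12.5·-28.5000 = -356.2500
Σcross = 425.2500 → A = |Σcross|/2 = 212.6250 mm²
Σ(r_i+r_j)·cross = 11694.3750 → first moment M = |Σ|/6 = 1949.0625
R_c = M/A = 1949.0625/212.6250 = 9.1667 mm
θ = 90° = 1.570796 rad
V = θ·R_c·A = 1.570796·9.1667·212.6250 = 3061.580 mm³

Volume = 3061.580 mm³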